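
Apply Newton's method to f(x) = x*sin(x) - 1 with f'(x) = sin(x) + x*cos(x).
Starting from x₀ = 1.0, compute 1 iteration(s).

f(x) = x*sin(x) - 1
f'(x) = sin(x) + x*cos(x)
x₀ = 1.0

Newton-Raphson formula: x_{n+1} = x_n - f(x_n)/f'(x_n)

Iteration 1:
  f(1.000000) = -0.158529
  f'(1.000000) = 1.381773
  x_1 = 1.000000 - (-0.158529)/1.381773 = 1.114729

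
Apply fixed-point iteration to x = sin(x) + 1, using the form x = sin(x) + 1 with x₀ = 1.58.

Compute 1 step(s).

Equation: x = sin(x) + 1
Fixed-point form: x = sin(x) + 1
x₀ = 1.58

x_1 = g(1.580000) = 1.999958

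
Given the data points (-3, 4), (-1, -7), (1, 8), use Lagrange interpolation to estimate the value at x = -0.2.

Lagrange interpolation formula:
P(x) = Σ yᵢ × Lᵢ(x)
where Lᵢ(x) = Π_{j≠i} (x - xⱼ)/(xᵢ - xⱼ)

L_0(-0.2) = (-0.2 - (-1))/(-3 - (-1)) × (-0.2 - 1)/(-3 - 1) = -0.120000
L_1(-0.2) = (-0.2 - (-3))/(-1 - (-3)) × (-0.2 - 1)/(-1 - 1) = 0.840000
L_2(-0.2) = (-0.2 - (-3))/(1 - (-3)) × (-0.2 - (-1))/(1 - (-1)) = 0.280000

P(-0.2) = 4×L_0(-0.2) + (-7)×L_1(-0.2) + 8×L_2(-0.2)
P(-0.2) = -4.120000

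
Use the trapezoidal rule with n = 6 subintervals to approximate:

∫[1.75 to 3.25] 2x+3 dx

f(x) = 2x+3
a = 1.75, b = 3.25, n = 6
h = (b - a)/n = 0.250000

Trapezoidal rule: (h/2)[f(x₀) + 2f(x₁) + 2f(x₂) + ... + f(xₙ)]

x_0 = 1.7500, f(x_0) = 6.500000, coefficient = 1
x_1 = 2.0000, f(x_1) = 7.000000, coefficient = 2
x_2 = 2.2500, f(x_2) = 7.500000, coefficient = 2
x_3 = 2.5000, f(x_3) = 8.000000, coefficient = 2
x_4 = 2.7500, f(x_4) = 8.500000, coefficient = 2
x_5 = 3.0000, f(x_5) = 9.000000, coefficient = 2
x_6 = 3.2500, f(x_6) = 9.500000, coefficient = 1

I ≈ (0.250000/2) × 96.000000 = 12.000000
Exact value: 12.000000
Error: 0.000000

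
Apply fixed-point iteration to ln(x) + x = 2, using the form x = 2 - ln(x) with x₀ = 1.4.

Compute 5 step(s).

Equation: ln(x) + x = 2
Fixed-point form: x = 2 - ln(x)
x₀ = 1.4

x_1 = g(1.400000) = 1.663528
x_2 = g(1.663528) = 1.491059
x_3 = g(1.491059) = 1.600513
x_4 = g(1.600513) = 1.529676
x_5 = g(1.529676) = 1.574944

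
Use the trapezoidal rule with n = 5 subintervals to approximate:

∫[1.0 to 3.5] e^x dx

f(x) = e^x
a = 1.0, b = 3.5, n = 5
h = (b - a)/n = 0.500000

Trapezoidal rule: (h/2)[f(x₀) + 2f(x₁) + 2f(x₂) + ... + f(xₙ)]

x_0 = 1.0000, f(x_0) = 2.718282, coefficient = 1
x_1 = 1.5000, f(x_1) = 4.481689, coefficient = 2
x_2 = 2.0000, f(x_2) = 7.389056, coefficient = 2
x_3 = 2.5000, f(x_3) = 12.182494, coefficient = 2
x_4 = 3.0000, f(x_4) = 20.085537, coefficient = 2
x_5 = 3.5000, f(x_5) = 33.115452, coefficient = 1

I ≈ (0.500000/2) × 124.111286 = 31.027821
Exact value: 30.397170
Error: 0.630651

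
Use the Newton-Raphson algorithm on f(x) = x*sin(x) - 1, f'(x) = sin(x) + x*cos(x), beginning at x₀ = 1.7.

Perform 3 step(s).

f(x) = x*sin(x) - 1
f'(x) = sin(x) + x*cos(x)
x₀ = 1.7

Newton-Raphson formula: x_{n+1} = x_n - f(x_n)/f'(x_n)

Iteration 1:
  f(1.700000) = 0.685830
  f'(1.700000) = 0.772629
  x_1 = 1.700000 - 0.685830/0.772629 = 0.812342
Iteration 2:
  f(0.812342) = -0.410320
  f'(0.812342) = 1.284629
  x_2 = 0.812342 - (-0.410320)/1.284629 = 1.131750
Iteration 3:
  f(1.131750) = 0.024412
  f'(1.131750) = 1.386238
  x_3 = 1.131750 - 0.024412/1.386238 = 1.114140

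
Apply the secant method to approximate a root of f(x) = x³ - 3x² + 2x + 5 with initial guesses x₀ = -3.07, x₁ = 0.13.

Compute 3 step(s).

f(x) = x³ - 3x² + 2x + 5
x₀ = -3.07, x₁ = 0.13

Secant formula: x_{n+1} = x_n - f(x_n)(x_n - x_{n-1})/(f(x_n) - f(x_{n-1}))

Iteration 1:
  f(-3.070000) = -58.349143
  f(0.130000) = 5.211497
  x_2 = 0.130000 - 5.211497×(0.130000 - (-3.070000))/(5.211497 - (-58.349143))
       = -0.132376
Iteration 2:
  f(0.130000) = 5.211497
  f(-0.132376) = 4.680358
  x_3 = -0.132376 - 4.680358×(-0.132376 - 0.130000)/(4.680358 - 5.211497)
       = -2.444414
Iteration 3:
  f(-0.132376) = 4.680358
  f(-2.444414) = -32.420085
  x_4 = -2.444414 - (-32.420085)×(-2.444414 - (-0.132376))/(-32.420085 - 4.680358)
       = -0.424048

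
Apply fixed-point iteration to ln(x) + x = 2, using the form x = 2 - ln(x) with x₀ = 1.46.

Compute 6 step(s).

Equation: ln(x) + x = 2
Fixed-point form: x = 2 - ln(x)
x₀ = 1.46

x_1 = g(1.460000) = 1.621564
x_2 = g(1.621564) = 1.516609
x_3 = g(1.516609) = 1.583523
x_4 = g(1.583523) = 1.540348
x_5 = g(1.540348) = 1.567992
x_6 = g(1.567992) = 1.550204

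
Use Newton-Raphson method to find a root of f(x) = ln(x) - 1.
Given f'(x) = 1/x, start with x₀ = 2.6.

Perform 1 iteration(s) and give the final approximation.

f(x) = ln(x) - 1
f'(x) = 1/x
x₀ = 2.6

Newton-Raphson formula: x_{n+1} = x_n - f(x_n)/f'(x_n)

Iteration 1:
  f(2.600000) = -0.044489
  f'(2.600000) = 0.384615
  x_1 = 2.600000 - (-0.044489)/0.384615 = 2.715670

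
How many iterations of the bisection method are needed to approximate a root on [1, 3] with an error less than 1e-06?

We need (b-a)/2^n ≤ 1e-06
(3 - 1)/2^n ≤ 1e-06
2/2^n ≤ 1e-06
2^n ≥ 2000000
n ≥ log₂(2000000) = 20.93
n ≥ 21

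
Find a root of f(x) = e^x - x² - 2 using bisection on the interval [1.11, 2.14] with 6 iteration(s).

f(x) = e^x - x² - 2
Initial interval: [1.11, 2.14]

Iteration 1:
  c_1 = (1.110000 + 2.140000)/2 = 1.625000
  f(c_1) = f(1.625000) = 0.437794
  f(a) × f(c) < 0, new interval: [1.110000, 1.625000]
Iteration 2:
  c_2 = (1.110000 + 1.625000)/2 = 1.367500
  f(c_2) = f(1.367500) = 0.055468
  f(a) × f(c) < 0, new interval: [1.110000, 1.367500]
Iteration 3:
  c_3 = (1.110000 + 1.367500)/2 = 1.238750
  f(c_3) = f(1.238750) = -0.083205
  f(a) × f(c) ≥ 0, new interval: [1.238750, 1.367500]
Iteration 4:
  c_4 = (1.238750 + 1.367500)/2 = 1.303125
  f(c_4) = f(1.303125) = -0.017354
  f(a) × f(c) ≥ 0, new interval: [1.303125, 1.367500]
Iteration 5:
  c_5 = (1.303125 + 1.367500)/2 = 1.335313
  f(c_5) = f(1.335313) = 0.018124
  f(a) × f(c) < 0, new interval: [1.303125, 1.335313]
Iteration 6:
  c_6 = (1.303125 + 1.335313)/2 = 1.319219
  f(c_6) = f(1.319219) = 0.000160
  f(a) × f(c) < 0, new interval: [1.303125, 1.319219]

After 6 iteration(s), the approximation is c_6 = 1.319219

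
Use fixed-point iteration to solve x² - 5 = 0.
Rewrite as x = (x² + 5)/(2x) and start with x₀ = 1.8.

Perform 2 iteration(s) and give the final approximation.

Equation: x² - 5 = 0
Fixed-point form: x = (x² + 5)/(2x)
x₀ = 1.8

x_1 = g(1.800000) = 2.288889
x_2 = g(2.288889) = 2.236677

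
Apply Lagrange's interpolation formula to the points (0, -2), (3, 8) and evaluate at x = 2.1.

Lagrange interpolation formula:
P(x) = Σ yᵢ × Lᵢ(x)
where Lᵢ(x) = Π_{j≠i} (x - xⱼ)/(xᵢ - xⱼ)

L_0(2.1) = (2.1 - 3)/(0 - 3) = 0.300000
L_1(2.1) = (2.1 - 0)/(3 - 0) = 0.700000

P(2.1) = (-2)×L_0(2.1) + 8×L_1(2.1)
P(2.1) = 5.000000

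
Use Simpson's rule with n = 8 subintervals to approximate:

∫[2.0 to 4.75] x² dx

f(x) = x²
a = 2.0, b = 4.75, n = 8
h = (b - a)/n = 0.343750

Simpson's rule: (h/3)[f(x₀) + 4f(x₁) + 2f(x₂) + ... + f(xₙ)]

x_0 = 2.0000, f(x_0) = 4.000000, coefficient = 1
x_1 = 2.3438, f(x_1) = 5.493164, coefficient = 4
x_2 = 2.6875, f(x_2) = 7.222656, coefficient = 2
x_3 = 3.0312, f(x_3) = 9.188477, coefficient = 4
x_4 = 3.3750, f(x_4) = 11.390625, coefficient = 2
x_5 = 3.7188, f(x_5) = 13.829102, coefficient = 4
x_6 = 4.0625, f(x_6) = 16.503906, coefficient = 2
x_7 = 4.4062, f(x_7) = 19.415039, coefficient = 4
x_8 = 4.7500, f(x_8) = 22.562500, coefficient = 1

I ≈ (0.343750/3) × 288.500000 = 33.057292
Exact value: 33.057292
Error: 0.000000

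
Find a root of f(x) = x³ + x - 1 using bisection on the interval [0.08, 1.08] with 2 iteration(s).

f(x) = x³ + x - 1
Initial interval: [0.08, 1.08]

Iteration 1:
  c_1 = (0.080000 + 1.080000)/2 = 0.580000
  f(c_1) = f(0.580000) = -0.224888
  f(a) × f(c) ≥ 0, new interval: [0.580000, 1.080000]
Iteration 2:
  c_2 = (0.580000 + 1.080000)/2 = 0.830000
  f(c_2) = f(0.830000) = 0.401787
  f(a) × f(c) < 0, new interval: [0.580000, 0.830000]

After 2 iteration(s), the approximation is c_2 = 0.830000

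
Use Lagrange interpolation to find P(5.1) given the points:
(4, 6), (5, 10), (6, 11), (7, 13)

Lagrange interpolation formula:
P(x) = Σ yᵢ × Lᵢ(x)
where Lᵢ(x) = Π_{j≠i} (x - xⱼ)/(xᵢ - xⱼ)

L_0(5.1) = (5.1 - 5)/(4 - 5) × (5.1 - 6)/(4 - 6) × (5.1 - 7)/(4 - 7) = -0.028500
L_1(5.1) = (5.1 - 4)/(5 - 4) × (5.1 - 6)/(5 - 6) × (5.1 - 7)/(5 - 7) = 0.940500
L_2(5.1) = (5.1 - 4)/(6 - 4) × (5.1 - 5)/(6 - 5) × (5.1 - 7)/(6 - 7) = 0.104500
L_3(5.1) = (5.1 - 4)/(7 - 4) × (5.1 - 5)/(7 - 5) × (5.1 - 6)/(7 - 6) = -0.016500

P(5.1) = 6×L_0(5.1) + 10×L_1(5.1) + 11×L_2(5.1) + 13×L_3(5.1)
P(5.1) = 10.169000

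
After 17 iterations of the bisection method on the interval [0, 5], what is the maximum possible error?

Bisection error bound: |error| ≤ (b-a)/2^n
|error| ≤ (5 - 0)/2^17 = 5/2^17
|error| ≤ 0.0000381470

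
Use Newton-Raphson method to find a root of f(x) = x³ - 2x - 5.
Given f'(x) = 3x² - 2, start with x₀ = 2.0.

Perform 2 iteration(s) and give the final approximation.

f(x) = x³ - 2x - 5
f'(x) = 3x² - 2
x₀ = 2.0

Newton-Raphson formula: x_{n+1} = x_n - f(x_n)/f'(x_n)

Iteration 1:
  f(2.000000) = -1.000000
  f'(2.000000) = 10.000000
  x_1 = 2.000000 - (-1.000000)/10.000000 = 2.100000
Iteration 2:
  f(2.100000) = 0.061000
  f'(2.100000) = 11.230000
  x_2 = 2.100000 - 0.061000/11.230000 = 2.094568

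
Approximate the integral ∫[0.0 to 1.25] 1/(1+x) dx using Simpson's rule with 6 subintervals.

f(x) = 1/(1+x)
a = 0.0, b = 1.25, n = 6
h = (b - a)/n = 0.208333

Simpson's rule: (h/3)[f(x₀) + 4f(x₁) + 2f(x₂) + ... + f(xₙ)]

x_0 = 0.0000, f(x_0) = 1.000000, coefficient = 1
x_1 = 0.2083, f(x_1) = 0.827586, coefficient = 4
x_2 = 0.4167, f(x_2) = 0.705882, coefficient = 2
x_3 = 0.6250, f(x_3) = 0.615385, coefficient = 4
x_4 = 0.8333, f(x_4) = 0.545455, coefficient = 2
x_5 = 1.0417, f(x_5) = 0.489796, coefficient = 4
x_6 = 1.2500, f(x_6) = 0.444444, coefficient = 1

I ≈ (0.208333/3) × 11.678185 = 0.810985
Exact value: 0.810930
Error: 0.000055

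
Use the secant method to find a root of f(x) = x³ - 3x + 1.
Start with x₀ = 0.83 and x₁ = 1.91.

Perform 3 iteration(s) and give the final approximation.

f(x) = x³ - 3x + 1
x₀ = 0.83, x₁ = 1.91

Secant formula: x_{n+1} = x_n - f(x_n)(x_n - x_{n-1})/(f(x_n) - f(x_{n-1}))

Iteration 1:
  f(0.830000) = -0.918213
  f(1.910000) = 2.237871
  x_2 = 1.910000 - 2.237871×(1.910000 - 0.830000)/(2.237871 - (-0.918213))
       = 1.144209
Iteration 2:
  f(1.910000) = 2.237871
  f(1.144209) = -0.934612
  x_3 = 1.144209 - (-0.934612)×(1.144209 - 1.910000)/(-0.934612 - 2.237871)
       = 1.369811
Iteration 3:
  f(1.144209) = -0.934612
  f(1.369811) = -0.539145
  x_4 = 1.369811 - (-0.539145)×(1.369811 - 1.144209)/(-0.539145 - (-0.934612))
       = 1.677376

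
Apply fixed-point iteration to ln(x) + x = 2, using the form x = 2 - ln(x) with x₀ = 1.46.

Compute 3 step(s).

Equation: ln(x) + x = 2
Fixed-point form: x = 2 - ln(x)
x₀ = 1.46

x_1 = g(1.460000) = 1.621564
x_2 = g(1.621564) = 1.516609
x_3 = g(1.516609) = 1.583523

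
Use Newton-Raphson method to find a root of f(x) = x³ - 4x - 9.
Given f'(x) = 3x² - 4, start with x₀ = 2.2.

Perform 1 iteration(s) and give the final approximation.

f(x) = x³ - 4x - 9
f'(x) = 3x² - 4
x₀ = 2.2

Newton-Raphson formula: x_{n+1} = x_n - f(x_n)/f'(x_n)

Iteration 1:
  f(2.200000) = -7.152000
  f'(2.200000) = 10.520000
  x_1 = 2.200000 - (-7.152000)/10.520000 = 2.879848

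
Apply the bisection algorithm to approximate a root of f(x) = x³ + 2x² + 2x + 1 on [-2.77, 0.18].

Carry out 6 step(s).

f(x) = x³ + 2x² + 2x + 1
Initial interval: [-2.77, 0.18]

Iteration 1:
  c_1 = (-2.770000 + 0.180000)/2 = -1.295000
  f(c_1) = f(-1.295000) = -0.407697
  f(a) × f(c) ≥ 0, new interval: [-1.295000, 0.180000]
Iteration 2:
  c_2 = (-1.295000 + 0.180000)/2 = -0.557500
  f(c_2) = f(-0.557500) = 0.333338
  f(a) × f(c) < 0, new interval: [-1.295000, -0.557500]
Iteration 3:
  c_3 = (-1.295000 + (-0.557500))/2 = -0.926250
  f(c_3) = f(-0.926250) = 0.068712
  f(a) × f(c) < 0, new interval: [-1.295000, -0.926250]
Iteration 4:
  c_4 = (-1.295000 + (-0.926250))/2 = -1.110625
  f(c_4) = f(-1.110625) = -0.124217
  f(a) × f(c) ≥ 0, new interval: [-1.110625, -0.926250]
Iteration 5:
  c_5 = (-1.110625 + (-0.926250))/2 = -1.018438
  f(c_5) = f(-1.018438) = -0.018784
  f(a) × f(c) ≥ 0, new interval: [-1.018438, -0.926250]
Iteration 6:
  c_6 = (-1.018438 + (-0.926250))/2 = -0.972344
  f(c_6) = f(-0.972344) = 0.026913
  f(a) × f(c) < 0, new interval: [-1.018438, -0.972344]

After 6 iteration(s), the approximation is c_6 = -0.972344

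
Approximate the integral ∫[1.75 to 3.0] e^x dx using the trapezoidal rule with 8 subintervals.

f(x) = e^x
a = 1.75, b = 3.0, n = 8
h = (b - a)/n = 0.156250

Trapezoidal rule: (h/2)[f(x₀) + 2f(x₁) + 2f(x₂) + ... + f(xₙ)]

x_0 = 1.7500, f(x_0) = 5.754603, coefficient = 1
x_1 = 1.9062, f(x_1) = 6.727812, coefficient = 2
x_2 = 2.0625, f(x_2) = 7.865609, coefficient = 2
x_3 = 2.2188, f(x_3) = 9.195829, coefficient = 2
x_4 = 2.3750, f(x_4) = 10.751013, coefficient = 2
x_5 = 2.5312, f(x_5) = 12.569208, coefficient = 2
x_6 = 2.6875, f(x_6) = 14.694893, coefficient = 2
x_7 = 2.8438, f(x_7) = 17.180070, coefficient = 2
x_8 = 3.0000, f(x_8) = 20.085537, coefficient = 1

I ≈ (0.156250/2) × 183.809008 = 14.360079
Exact value: 14.330934
Error: 0.029145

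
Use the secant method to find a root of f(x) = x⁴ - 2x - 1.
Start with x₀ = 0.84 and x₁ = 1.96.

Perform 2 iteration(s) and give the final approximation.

f(x) = x⁴ - 2x - 1
x₀ = 0.84, x₁ = 1.96

Secant formula: x_{n+1} = x_n - f(x_n)(x_n - x_{n-1})/(f(x_n) - f(x_{n-1}))

Iteration 1:
  f(0.840000) = -2.182129
  f(1.960000) = 9.837891
  x_2 = 1.960000 - 9.837891×(1.960000 - 0.840000)/(9.837891 - (-2.182129))
       = 1.043326
Iteration 2:
  f(1.960000) = 9.837891
  f(1.043326) = -1.901756
  x_3 = 1.043326 - (-1.901756)×(1.043326 - 1.960000)/(-1.901756 - 9.837891)
       = 1.191822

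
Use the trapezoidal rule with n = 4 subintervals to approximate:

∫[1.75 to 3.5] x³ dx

f(x) = x³
a = 1.75, b = 3.5, n = 4
h = (b - a)/n = 0.437500

Trapezoidal rule: (h/2)[f(x₀) + 2f(x₁) + 2f(x₂) + ... + f(xₙ)]

x_0 = 1.7500, f(x_0) = 5.359375, coefficient = 1
x_1 = 2.1875, f(x_1) = 10.467529, coefficient = 2
x_2 = 2.6250, f(x_2) = 18.087891, coefficient = 2
x_3 = 3.0625, f(x_3) = 28.722900, coefficient = 2
x_4 = 3.5000, f(x_4) = 42.875000, coefficient = 1

I ≈ (0.437500/2) × 162.791016 = 35.610535
Exact value: 35.170898
Error: 0.439636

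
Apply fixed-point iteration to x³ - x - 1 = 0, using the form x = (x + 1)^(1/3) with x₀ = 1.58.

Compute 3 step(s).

Equation: x³ - x - 1 = 0
Fixed-point form: x = (x + 1)^(1/3)
x₀ = 1.58

x_1 = g(1.580000) = 1.371534
x_2 = g(1.371534) = 1.333551
x_3 = g(1.333551) = 1.326394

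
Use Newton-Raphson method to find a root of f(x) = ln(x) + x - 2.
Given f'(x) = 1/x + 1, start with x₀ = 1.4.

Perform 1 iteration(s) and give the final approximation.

f(x) = ln(x) + x - 2
f'(x) = 1/x + 1
x₀ = 1.4

Newton-Raphson formula: x_{n+1} = x_n - f(x_n)/f'(x_n)

Iteration 1:
  f(1.400000) = -0.263528
  f'(1.400000) = 1.714286
  x_1 = 1.400000 - (-0.263528)/1.714286 = 1.553725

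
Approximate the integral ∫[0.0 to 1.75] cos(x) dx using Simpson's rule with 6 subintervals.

f(x) = cos(x)
a = 0.0, b = 1.75, n = 6
h = (b - a)/n = 0.291667

Simpson's rule: (h/3)[f(x₀) + 4f(x₁) + 2f(x₂) + ... + f(xₙ)]

x_0 = 0.0000, f(x_0) = 1.000000, coefficient = 1
x_1 = 0.2917, f(x_1) = 0.957766, coefficient = 4
x_2 = 0.5833, f(x_2) = 0.834631, coefficient = 2
x_3 = 0.8750, f(x_3) = 0.640997, coefficient = 4
x_4 = 1.1667, f(x_4) = 0.393219, coefficient = 2
x_5 = 1.4583, f(x_5) = 0.112226, coefficient = 4
x_6 = 1.7500, f(x_6) = -0.178246, coefficient = 1

I ≈ (0.291667/3) × 10.121409 = 0.984026
Exact value: 0.983986
Error: 0.000040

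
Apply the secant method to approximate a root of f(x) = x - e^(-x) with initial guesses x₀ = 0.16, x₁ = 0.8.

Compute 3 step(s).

f(x) = x - e^(-x)
x₀ = 0.16, x₁ = 0.8

Secant formula: x_{n+1} = x_n - f(x_n)(x_n - x_{n-1})/(f(x_n) - f(x_{n-1}))

Iteration 1:
  f(0.160000) = -0.692144
  f(0.800000) = 0.350671
  x_2 = 0.800000 - 0.350671×(0.800000 - 0.160000)/(0.350671 - (-0.692144))
       = 0.584785
Iteration 2:
  f(0.800000) = 0.350671
  f(0.584785) = 0.027559
  x_3 = 0.584785 - 0.027559×(0.584785 - 0.800000)/(0.027559 - 0.350671)
       = 0.566429
Iteration 3:
  f(0.584785) = 0.027559
  f(0.566429) = -0.001120
  x_4 = 0.566429 - (-0.001120)×(0.566429 - 0.584785)/(-0.001120 - 0.027559)
       = 0.567146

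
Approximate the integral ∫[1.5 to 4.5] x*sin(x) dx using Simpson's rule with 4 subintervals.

f(x) = x*sin(x)
a = 1.5, b = 4.5, n = 4
h = (b - a)/n = 0.750000

Simpson's rule: (h/3)[f(x₀) + 4f(x₁) + 2f(x₂) + ... + f(xₙ)]

x_0 = 1.5000, f(x_0) = 1.496242, coefficient = 1
x_1 = 2.2500, f(x_1) = 1.750665, coefficient = 4
x_2 = 3.0000, f(x_2) = 0.423360, coefficient = 2
x_3 = 3.7500, f(x_3) = -2.143355, coefficient = 4
x_4 = 4.5000, f(x_4) = -4.398886, coefficient = 1

I ≈ (0.750000/3) × -3.626684 = -0.906671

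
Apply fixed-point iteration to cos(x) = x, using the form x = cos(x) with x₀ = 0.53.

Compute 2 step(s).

Equation: cos(x) = x
Fixed-point form: x = cos(x)
x₀ = 0.53

x_1 = g(0.530000) = 0.862807
x_2 = g(0.862807) = 0.650308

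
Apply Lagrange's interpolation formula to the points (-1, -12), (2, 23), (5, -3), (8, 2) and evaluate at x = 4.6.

Lagrange interpolation formula:
P(x) = Σ yᵢ × Lᵢ(x)
where Lᵢ(x) = Π_{j≠i} (x - xⱼ)/(xᵢ - xⱼ)

L_0(4.6) = (4.6 - 2)/(-1 - 2) × (4.6 - 5)/(-1 - 5) × (4.6 - 8)/(-1 - 8) = -0.021827
L_1(4.6) = (4.6 - (-1))/(2 - (-1)) × (4.6 - 5)/(2 - 5) × (4.6 - 8)/(2 - 8) = 0.141037
L_2(4.6) = (4.6 - (-1))/(5 - (-1)) × (4.6 - 2)/(5 - 2) × (4.6 - 8)/(5 - 8) = 0.916741
L_3(4.6) = (4.6 - (-1))/(8 - (-1)) × (4.6 - 2)/(8 - 2) × (4.6 - 5)/(8 - 5) = -0.035951

P(4.6) = (-12)×L_0(4.6) + 23×L_1(4.6) + (-3)×L_2(4.6) + 2×L_3(4.6)
P(4.6) = 0.683654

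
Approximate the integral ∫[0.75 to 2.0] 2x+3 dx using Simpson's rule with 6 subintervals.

f(x) = 2x+3
a = 0.75, b = 2.0, n = 6
h = (b - a)/n = 0.208333

Simpson's rule: (h/3)[f(x₀) + 4f(x₁) + 2f(x₂) + ... + f(xₙ)]

x_0 = 0.7500, f(x_0) = 4.500000, coefficient = 1
x_1 = 0.9583, f(x_1) = 4.916667, coefficient = 4
x_2 = 1.1667, f(x_2) = 5.333333, coefficient = 2
x_3 = 1.3750, f(x_3) = 5.750000, coefficient = 4
x_4 = 1.5833, f(x_4) = 6.166667, coefficient = 2
x_5 = 1.7917, f(x_5) = 6.583333, coefficient = 4
x_6 = 2.0000, f(x_6) = 7.000000, coefficient = 1

I ≈ (0.208333/3) × 103.500000 = 7.187500
Exact value: 7.187500
Error: 0.000000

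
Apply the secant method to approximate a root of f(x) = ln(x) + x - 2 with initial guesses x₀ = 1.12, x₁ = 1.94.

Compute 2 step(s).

f(x) = ln(x) + x - 2
x₀ = 1.12, x₁ = 1.94

Secant formula: x_{n+1} = x_n - f(x_n)(x_n - x_{n-1})/(f(x_n) - f(x_{n-1}))

Iteration 1:
  f(1.120000) = -0.766671
  f(1.940000) = 0.602688
  x_2 = 1.940000 - 0.602688×(1.940000 - 1.120000)/(0.602688 - (-0.766671))
       = 1.579098
Iteration 2:
  f(1.940000) = 0.602688
  f(1.579098) = 0.035952
  x_3 = 1.579098 - 0.035952×(1.579098 - 1.940000)/(0.035952 - 0.602688)
       = 1.556204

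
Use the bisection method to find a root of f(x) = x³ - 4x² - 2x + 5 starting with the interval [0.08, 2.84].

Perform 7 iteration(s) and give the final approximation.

f(x) = x³ - 4x² - 2x + 5
Initial interval: [0.08, 2.84]

Iteration 1:
  c_1 = (0.080000 + 2.840000)/2 = 1.460000
  f(c_1) = f(1.460000) = -3.334264
  f(a) × f(c) < 0, new interval: [0.080000, 1.460000]
Iteration 2:
  c_2 = (0.080000 + 1.460000)/2 = 0.770000
  f(c_2) = f(0.770000) = 1.544933
  f(a) × f(c) ≥ 0, new interval: [0.770000, 1.460000]
Iteration 3:
  c_3 = (0.770000 + 1.460000)/2 = 1.115000
  f(c_3) = f(1.115000) = -0.816704
  f(a) × f(c) < 0, new interval: [0.770000, 1.115000]
Iteration 4:
  c_4 = (0.770000 + 1.115000)/2 = 0.942500
  f(c_4) = f(0.942500) = 0.399004
  f(a) × f(c) ≥ 0, new interval: [0.942500, 1.115000]
Iteration 5:
  c_5 = (0.942500 + 1.115000)/2 = 1.028750
  f(c_5) = f(1.028750) = -0.202053
  f(a) × f(c) < 0, new interval: [0.942500, 1.028750]
Iteration 6:
  c_6 = (0.942500 + 1.028750)/2 = 0.985625
  f(c_6) = f(0.985625) = 0.100415
  f(a) × f(c) ≥ 0, new interval: [0.985625, 1.028750]
Iteration 7:
  c_7 = (0.985625 + 1.028750)/2 = 1.007188
  f(c_7) = f(1.007188) = -0.050364
  f(a) × f(c) < 0, new interval: [0.985625, 1.007188]

After 7 iteration(s), the approximation is c_7 = 1.007188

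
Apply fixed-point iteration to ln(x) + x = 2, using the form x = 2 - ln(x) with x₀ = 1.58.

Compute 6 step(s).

Equation: ln(x) + x = 2
Fixed-point form: x = 2 - ln(x)
x₀ = 1.58

x_1 = g(1.580000) = 1.542575
x_2 = g(1.542575) = 1.566547
x_3 = g(1.566547) = 1.551126
x_4 = g(1.551126) = 1.561019
x_5 = g(1.561019) = 1.554661
x_6 = g(1.554661) = 1.558742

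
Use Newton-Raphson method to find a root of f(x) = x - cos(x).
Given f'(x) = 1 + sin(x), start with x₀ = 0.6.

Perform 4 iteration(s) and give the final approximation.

f(x) = x - cos(x)
f'(x) = 1 + sin(x)
x₀ = 0.6

Newton-Raphson formula: x_{n+1} = x_n - f(x_n)/f'(x_n)

Iteration 1:
  f(0.600000) = -0.225336
  f'(0.600000) = 1.564642
  x_1 = 0.600000 - (-0.225336)/1.564642 = 0.744017
Iteration 2:
  f(0.744017) = 0.008264
  f'(0.744017) = 1.677249
  x_2 = 0.744017 - 0.008264/1.677249 = 0.739090
Iteration 3:
  f(0.739090) = 0.000009
  f'(0.739090) = 1.673616
  x_3 = 0.739090 - 0.000009/1.673616 = 0.739085
Iteration 4:
  f(0.739085) = 0.000000
  f'(0.739085) = 1.673612
  x_4 = 0.739085 - 0.000000/1.673612 = 0.739085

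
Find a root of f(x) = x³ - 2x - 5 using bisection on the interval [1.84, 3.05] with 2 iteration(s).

f(x) = x³ - 2x - 5
Initial interval: [1.84, 3.05]

Iteration 1:
  c_1 = (1.840000 + 3.050000)/2 = 2.445000
  f(c_1) = f(2.445000) = 4.726271
  f(a) × f(c) < 0, new interval: [1.840000, 2.445000]
Iteration 2:
  c_2 = (1.840000 + 2.445000)/2 = 2.142500
  f(c_2) = f(2.142500) = 0.549731
  f(a) × f(c) < 0, new interval: [1.840000, 2.142500]

After 2 iteration(s), the approximation is c_2 = 2.142500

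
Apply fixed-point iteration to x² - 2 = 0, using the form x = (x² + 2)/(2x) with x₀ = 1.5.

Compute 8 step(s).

Equation: x² - 2 = 0
Fixed-point form: x = (x² + 2)/(2x)
x₀ = 1.5

x_1 = g(1.500000) = 1.416667
x_2 = g(1.416667) = 1.414216
x_3 = g(1.414216) = 1.414214
x_4 = g(1.414214) = 1.414214
x_5 = g(1.414214) = 1.414214
x_6 = g(1.414214) = 1.414214
x_7 = g(1.414214) = 1.414214
x_8 = g(1.414214) = 1.414214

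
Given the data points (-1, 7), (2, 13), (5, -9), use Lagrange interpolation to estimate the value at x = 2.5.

Lagrange interpolation formula:
P(x) = Σ yᵢ × Lᵢ(x)
where Lᵢ(x) = Π_{j≠i} (x - xⱼ)/(xᵢ - xⱼ)

L_0(2.5) = (2.5 - 2)/(-1 - 2) × (2.5 - 5)/(-1 - 5) = -0.069444
L_1(2.5) = (2.5 - (-1))/(2 - (-1)) × (2.5 - 5)/(2 - 5) = 0.972222
L_2(2.5) = (2.5 - (-1))/(5 - (-1)) × (2.5 - 2)/(5 - 2) = 0.097222

P(2.5) = 7×L_0(2.5) + 13×L_1(2.5) + (-9)×L_2(2.5)
P(2.5) = 11.277778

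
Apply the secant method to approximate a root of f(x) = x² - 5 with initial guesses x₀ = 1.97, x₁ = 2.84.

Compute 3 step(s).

f(x) = x² - 5
x₀ = 1.97, x₁ = 2.84

Secant formula: x_{n+1} = x_n - f(x_n)(x_n - x_{n-1})/(f(x_n) - f(x_{n-1}))

Iteration 1:
  f(1.970000) = -1.119100
  f(2.840000) = 3.065600
  x_2 = 2.840000 - 3.065600×(2.840000 - 1.970000)/(3.065600 - (-1.119100))
       = 2.202661
Iteration 2:
  f(2.840000) = 3.065600
  f(2.202661) = -0.148284
  x_3 = 2.202661 - (-0.148284)×(2.202661 - 2.840000)/(-0.148284 - 3.065600)
       = 2.232067
Iteration 3:
  f(2.202661) = -0.148284
  f(2.232067) = -0.017877
  x_4 = 2.232067 - (-0.017877)×(2.232067 - 2.202661)/(-0.017877 - (-0.148284))
       = 2.236098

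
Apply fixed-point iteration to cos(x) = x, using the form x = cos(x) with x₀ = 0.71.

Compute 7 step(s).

Equation: cos(x) = x
Fixed-point form: x = cos(x)
x₀ = 0.71

x_1 = g(0.710000) = 0.758362
x_2 = g(0.758362) = 0.725964
x_3 = g(0.725964) = 0.747860
x_4 = g(0.747860) = 0.733146
x_5 = g(0.733146) = 0.743073
x_6 = g(0.743073) = 0.736393
x_7 = g(0.736393) = 0.740896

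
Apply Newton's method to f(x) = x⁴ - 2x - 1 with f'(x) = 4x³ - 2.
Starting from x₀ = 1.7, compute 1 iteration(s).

f(x) = x⁴ - 2x - 1
f'(x) = 4x³ - 2
x₀ = 1.7

Newton-Raphson formula: x_{n+1} = x_n - f(x_n)/f'(x_n)

Iteration 1:
  f(1.700000) = 3.952100
  f'(1.700000) = 17.652000
  x_1 = 1.700000 - 3.952100/17.652000 = 1.476110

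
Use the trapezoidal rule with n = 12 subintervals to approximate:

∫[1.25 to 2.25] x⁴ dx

f(x) = x⁴
a = 1.25, b = 2.25, n = 12
h = (b - a)/n = 0.083333

Trapezoidal rule: (h/2)[f(x₀) + 2f(x₁) + 2f(x₂) + ... + f(xₙ)]

x_0 = 1.2500, f(x_0) = 2.441406, coefficient = 1
x_1 = 1.3333, f(x_1) = 3.160494, coefficient = 2
x_2 = 1.4167, f(x_2) = 4.027826, coefficient = 2
x_3 = 1.5000, f(x_3) = 5.062500, coefficient = 2
x_4 = 1.5833, f(x_4) = 6.284770, coefficient = 2
x_5 = 1.6667, f(x_5) = 7.716049, coefficient = 2
x_6 = 1.7500, f(x_6) = 9.378906, coefficient = 2
x_7 = 1.8333, f(x_7) = 11.297068, coefficient = 2
x_8 = 1.9167, f(x_8) = 13.495419, coefficient = 2
x_9 = 2.0000, f(x_9) = 16.000000, coefficient = 2
x_10 = 2.0833, f(x_10) = 18.838011, coefficient = 2
x_11 = 2.1667, f(x_11) = 22.037809, coefficient = 2
x_12 = 2.2500, f(x_12) = 25.628906, coefficient = 1

I ≈ (0.083333/2) × 262.668017 = 10.944501
Exact value: 10.922656
Error: 0.021844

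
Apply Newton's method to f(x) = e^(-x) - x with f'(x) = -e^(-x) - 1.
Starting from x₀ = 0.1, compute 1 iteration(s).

f(x) = e^(-x) - x
f'(x) = -e^(-x) - 1
x₀ = 0.1

Newton-Raphson formula: x_{n+1} = x_n - f(x_n)/f'(x_n)

Iteration 1:
  f(0.100000) = 0.804837
  f'(0.100000) = -1.904837
  x_1 = 0.100000 - 0.804837/(-1.904837) = 0.522523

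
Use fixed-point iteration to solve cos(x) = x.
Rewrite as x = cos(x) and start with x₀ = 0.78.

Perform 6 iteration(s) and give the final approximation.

Equation: cos(x) = x
Fixed-point form: x = cos(x)
x₀ = 0.78

x_1 = g(0.780000) = 0.710914
x_2 = g(0.710914) = 0.757766
x_3 = g(0.757766) = 0.726373
x_4 = g(0.726373) = 0.747588
x_5 = g(0.747588) = 0.733331
x_6 = g(0.733331) = 0.742949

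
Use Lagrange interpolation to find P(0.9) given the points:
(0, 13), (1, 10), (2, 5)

Lagrange interpolation formula:
P(x) = Σ yᵢ × Lᵢ(x)
where Lᵢ(x) = Π_{j≠i} (x - xⱼ)/(xᵢ - xⱼ)

L_0(0.9) = (0.9 - 1)/(0 - 1) × (0.9 - 2)/(0 - 2) = 0.055000
L_1(0.9) = (0.9 - 0)/(1 - 0) × (0.9 - 2)/(1 - 2) = 0.990000
L_2(0.9) = (0.9 - 0)/(2 - 0) × (0.9 - 1)/(2 - 1) = -0.045000

P(0.9) = 13×L_0(0.9) + 10×L_1(0.9) + 5×L_2(0.9)
P(0.9) = 10.390000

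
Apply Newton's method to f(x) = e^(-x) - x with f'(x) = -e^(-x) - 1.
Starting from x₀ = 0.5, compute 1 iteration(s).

f(x) = e^(-x) - x
f'(x) = -e^(-x) - 1
x₀ = 0.5

Newton-Raphson formula: x_{n+1} = x_n - f(x_n)/f'(x_n)

Iteration 1:
  f(0.500000) = 0.106531
  f'(0.500000) = -1.606531
  x_1 = 0.500000 - 0.106531/(-1.606531) = 0.566311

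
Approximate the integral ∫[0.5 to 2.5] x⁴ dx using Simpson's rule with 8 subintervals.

f(x) = x⁴
a = 0.5, b = 2.5, n = 8
h = (b - a)/n = 0.250000

Simpson's rule: (h/3)[f(x₀) + 4f(x₁) + 2f(x₂) + ... + f(xₙ)]

x_0 = 0.5000, f(x_0) = 0.062500, coefficient = 1
x_1 = 0.7500, f(x_1) = 0.316406, coefficient = 4
x_2 = 1.0000, f(x_2) = 1.000000, coefficient = 2
x_3 = 1.2500, f(x_3) = 2.441406, coefficient = 4
x_4 = 1.5000, f(x_4) = 5.062500, coefficient = 2
x_5 = 1.7500, f(x_5) = 9.378906, coefficient = 4
x_6 = 2.0000, f(x_6) = 16.000000, coefficient = 2
x_7 = 2.2500, f(x_7) = 25.628906, coefficient = 4
x_8 = 2.5000, f(x_8) = 39.062500, coefficient = 1

I ≈ (0.250000/3) × 234.312500 = 19.526042
Exact value: 19.525000
Error: 0.001042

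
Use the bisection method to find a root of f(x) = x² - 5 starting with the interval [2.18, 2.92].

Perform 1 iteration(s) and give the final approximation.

f(x) = x² - 5
Initial interval: [2.18, 2.92]

Iteration 1:
  c_1 = (2.180000 + 2.920000)/2 = 2.550000
  f(c_1) = f(2.550000) = 1.502500
  f(a) × f(c) < 0, new interval: [2.180000, 2.550000]

After 1 iteration(s), the approximation is c_1 = 2.550000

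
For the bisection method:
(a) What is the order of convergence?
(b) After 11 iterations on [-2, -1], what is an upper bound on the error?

(a) Bisection has linear (order 1) convergence; the error is halved each step.

(b) Error bound = (b-a)/2^n = (-1 - (-2))/2^{11}
    = 1/2^{11}

(a) 1 (linear); (b) error ≤ 4.88e-04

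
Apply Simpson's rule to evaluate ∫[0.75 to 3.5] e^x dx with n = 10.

f(x) = e^x
a = 0.75, b = 3.5, n = 10
h = (b - a)/n = 0.275000

Simpson's rule: (h/3)[f(x₀) + 4f(x₁) + 2f(x₂) + ... + f(xₙ)]

x_0 = 0.7500, f(x_0) = 2.117000, coefficient = 1
x_1 = 1.0250, f(x_1) = 2.787095, coefficient = 4
x_2 = 1.3000, f(x_2) = 3.669297, coefficient = 2
x_3 = 1.5750, f(x_3) = 4.830742, coefficient = 4
x_4 = 1.8500, f(x_4) = 6.359820, coefficient = 2
x_5 = 2.1250, f(x_5) = 8.372897, coefficient = 4
x_6 = 2.4000, f(x_6) = 11.023176, coefficient = 2
x_7 = 2.6750, f(x_7) = 14.512350, coefficient = 4
x_8 = 2.9500, f(x_8) = 19.105954, coefficient = 2
x_9 = 3.2250, f(x_9) = 25.153574, coefficient = 4
x_10 = 3.5000, f(x_10) = 33.115452, coefficient = 1

I ≈ (0.275000/3) × 338.175579 = 30.999428
Exact value: 30.998452
Error: 0.000976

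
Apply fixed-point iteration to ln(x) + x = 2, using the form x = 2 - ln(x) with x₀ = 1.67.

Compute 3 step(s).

Equation: ln(x) + x = 2
Fixed-point form: x = 2 - ln(x)
x₀ = 1.67

x_1 = g(1.670000) = 1.487176
x_2 = g(1.487176) = 1.603121
x_3 = g(1.603121) = 1.528048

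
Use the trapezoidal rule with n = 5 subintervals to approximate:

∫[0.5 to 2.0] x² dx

f(x) = x²
a = 0.5, b = 2.0, n = 5
h = (b - a)/n = 0.300000

Trapezoidal rule: (h/2)[f(x₀) + 2f(x₁) + 2f(x₂) + ... + f(xₙ)]

x_0 = 0.5000, f(x_0) = 0.250000, coefficient = 1
x_1 = 0.8000, f(x_1) = 0.640000, coefficient = 2
x_2 = 1.1000, f(x_2) = 1.210000, coefficient = 2
x_3 = 1.4000, f(x_3) = 1.960000, coefficient = 2
x_4 = 1.7000, f(x_4) = 2.890000, coefficient = 2
x_5 = 2.0000, f(x_5) = 4.000000, coefficient = 1

I ≈ (0.300000/2) × 17.650000 = 2.647500
Exact value: 2.625000
Error: 0.022500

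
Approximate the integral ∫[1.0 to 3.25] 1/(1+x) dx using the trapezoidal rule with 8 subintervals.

f(x) = 1/(1+x)
a = 1.0, b = 3.25, n = 8
h = (b - a)/n = 0.281250

Trapezoidal rule: (h/2)[f(x₀) + 2f(x₁) + 2f(x₂) + ... + f(xₙ)]

x_0 = 1.0000, f(x_0) = 0.500000, coefficient = 1
x_1 = 1.2812, f(x_1) = 0.438356, coefficient = 2
x_2 = 1.5625, f(x_2) = 0.390244, coefficient = 2
x_3 = 1.8438, f(x_3) = 0.351648, coefficient = 2
x_4 = 2.1250, f(x_4) = 0.320000, coefficient = 2
x_5 = 2.4062, f(x_5) = 0.293578, coefficient = 2
x_6 = 2.6875, f(x_6) = 0.271186, coefficient = 2
x_7 = 2.9688, f(x_7) = 0.251969, coefficient = 2
x_8 = 3.2500, f(x_8) = 0.235294, coefficient = 1

I ≈ (0.281250/2) × 5.369257 = 0.755052
Exact value: 0.753772
Error: 0.001280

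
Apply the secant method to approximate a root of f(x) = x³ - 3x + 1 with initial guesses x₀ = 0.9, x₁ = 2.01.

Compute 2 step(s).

f(x) = x³ - 3x + 1
x₀ = 0.9, x₁ = 2.01

Secant formula: x_{n+1} = x_n - f(x_n)(x_n - x_{n-1})/(f(x_n) - f(x_{n-1}))

Iteration 1:
  f(0.900000) = -0.971000
  f(2.010000) = 3.090601
  x_2 = 2.010000 - 3.090601×(2.010000 - 0.900000)/(3.090601 - (-0.971000))
       = 1.165366
Iteration 2:
  f(2.010000) = 3.090601
  f(1.165366) = -0.913440
  x_3 = 1.165366 - (-0.913440)×(1.165366 - 2.010000)/(-0.913440 - 3.090601)
       = 1.358052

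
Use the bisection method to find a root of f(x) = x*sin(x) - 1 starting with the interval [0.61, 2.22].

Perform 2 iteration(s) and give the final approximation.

f(x) = x*sin(x) - 1
Initial interval: [0.61, 2.22]

Iteration 1:
  c_1 = (0.610000 + 2.220000)/2 = 1.415000
  f(c_1) = f(1.415000) = 0.397862
  f(a) × f(c) < 0, new interval: [0.610000, 1.415000]
Iteration 2:
  c_2 = (0.610000 + 1.415000)/2 = 1.012500
  f(c_2) = f(1.012500) = -0.141239
  f(a) × f(c) ≥ 0, new interval: [1.012500, 1.415000]

After 2 iteration(s), the approximation is c_2 = 1.012500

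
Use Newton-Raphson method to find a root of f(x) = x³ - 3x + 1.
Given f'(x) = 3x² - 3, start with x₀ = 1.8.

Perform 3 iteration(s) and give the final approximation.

f(x) = x³ - 3x + 1
f'(x) = 3x² - 3
x₀ = 1.8

Newton-Raphson formula: x_{n+1} = x_n - f(x_n)/f'(x_n)

Iteration 1:
  f(1.800000) = 1.432000
  f'(1.800000) = 6.720000
  x_1 = 1.800000 - 1.432000/6.720000 = 1.586905
Iteration 2:
  f(1.586905) = 0.235535
  f'(1.586905) = 4.554800
  x_2 = 1.586905 - 0.235535/4.554800 = 1.535193
Iteration 3:
  f(1.535193) = 0.012592
  f'(1.535193) = 4.070456
  x_3 = 1.535193 - 0.012592/4.070456 = 1.532100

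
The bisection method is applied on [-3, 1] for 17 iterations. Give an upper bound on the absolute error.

Bisection error bound: |error| ≤ (b-a)/2^n
|error| ≤ (1 - (-3))/2^17 = 4/2^17
|error| ≤ 0.0000305176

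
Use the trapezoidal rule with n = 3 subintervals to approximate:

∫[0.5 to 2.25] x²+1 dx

f(x) = x²+1
a = 0.5, b = 2.25, n = 3
h = (b - a)/n = 0.583333

Trapezoidal rule: (h/2)[f(x₀) + 2f(x₁) + 2f(x₂) + ... + f(xₙ)]

x_0 = 0.5000, f(x_0) = 1.250000, coefficient = 1
x_1 = 1.0833, f(x_1) = 2.173611, coefficient = 2
x_2 = 1.6667, f(x_2) = 3.777778, coefficient = 2
x_3 = 2.2500, f(x_3) = 6.062500, coefficient = 1

I ≈ (0.583333/2) × 19.215278 = 5.604456
Exact value: 5.505208
Error: 0.099248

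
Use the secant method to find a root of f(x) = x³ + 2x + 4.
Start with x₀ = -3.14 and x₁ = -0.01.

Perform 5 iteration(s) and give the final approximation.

f(x) = x³ + 2x + 4
x₀ = -3.14, x₁ = -0.01

Secant formula: x_{n+1} = x_n - f(x_n)(x_n - x_{n-1})/(f(x_n) - f(x_{n-1}))

Iteration 1:
  f(-3.140000) = -33.239144
  f(-0.010000) = 3.979999
  x_2 = -0.010000 - 3.979999×(-0.010000 - (-3.140000))/(3.979999 - (-33.239144))
       = -0.344704
Iteration 2:
  f(-0.010000) = 3.979999
  f(-0.344704) = 3.269634
  x_3 = -0.344704 - 3.269634×(-0.344704 - (-0.010000))/(3.269634 - 3.979999)
       = -1.885263
Iteration 3:
  f(-0.344704) = 3.269634
  f(-1.885263) = -6.471165
  x_4 = -1.885263 - (-6.471165)×(-1.885263 - (-0.344704))/(-6.471165 - 3.269634)
       = -0.861814
Iteration 4:
  f(-1.885263) = -6.471165
  f(-0.861814) = 1.636282
  x_5 = -0.861814 - 1.636282×(-0.861814 - (-1.885263))/(1.636282 - (-6.471165))
       = -1.068371
Iteration 5:
  f(-0.861814) = 1.636282
  f(-1.068371) = 0.643800
  x_6 = -1.068371 - 0.643800×(-1.068371 - (-0.861814))/(0.643800 - 1.636282)
       = -1.202360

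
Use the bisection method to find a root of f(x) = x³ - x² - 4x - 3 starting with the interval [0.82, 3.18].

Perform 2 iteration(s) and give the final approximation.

f(x) = x³ - x² - 4x - 3
Initial interval: [0.82, 3.18]

Iteration 1:
  c_1 = (0.820000 + 3.180000)/2 = 2.000000
  f(c_1) = f(2.000000) = -7.000000
  f(a) × f(c) ≥ 0, new interval: [2.000000, 3.180000]
Iteration 2:
  c_2 = (2.000000 + 3.180000)/2 = 2.590000
  f(c_2) = f(2.590000) = -2.694121
  f(a) × f(c) ≥ 0, new interval: [2.590000, 3.180000]

After 2 iteration(s), the approximation is c_2 = 2.590000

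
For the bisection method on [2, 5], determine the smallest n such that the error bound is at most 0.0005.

We need (b-a)/2^n ≤ 0.0005
(5 - 2)/2^n ≤ 0.0005
3/2^n ≤ 0.0005
2^n ≥ 6000
n ≥ log₂(6000) = 12.55
n ≥ 13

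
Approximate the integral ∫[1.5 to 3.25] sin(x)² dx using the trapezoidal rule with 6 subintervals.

f(x) = sin(x)²
a = 1.5, b = 3.25, n = 6
h = (b - a)/n = 0.291667

Trapezoidal rule: (h/2)[f(x₀) + 2f(x₁) + 2f(x₂) + ... + f(xₙ)]

x_0 = 1.5000, f(x_0) = 0.994996, coefficient = 1
x_1 = 1.7917, f(x_1) = 0.952004, coefficient = 2
x_2 = 2.0833, f(x_2) = 0.759518, coefficient = 2
x_3 = 2.3750, f(x_3) = 0.481199, coefficient = 2
x_4 = 2.6667, f(x_4) = 0.209098, coefficient = 2
x_5 = 2.9583, f(x_5) = 0.033210, coefficient = 2
x_6 = 3.2500, f(x_6) = 0.011706, coefficient = 1

I ≈ (0.291667/2) × 5.876761 = 0.857028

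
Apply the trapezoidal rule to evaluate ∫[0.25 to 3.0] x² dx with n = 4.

f(x) = x²
a = 0.25, b = 3.0, n = 4
h = (b - a)/n = 0.687500

Trapezoidal rule: (h/2)[f(x₀) + 2f(x₁) + 2f(x₂) + ... + f(xₙ)]

x_0 = 0.2500, f(x_0) = 0.062500, coefficient = 1
x_1 = 0.9375, f(x_1) = 0.878906, coefficient = 2
x_2 = 1.6250, f(x_2) = 2.640625, coefficient = 2
x_3 = 2.3125, f(x_3) = 5.347656, coefficient = 2
x_4 = 3.0000, f(x_4) = 9.000000, coefficient = 1

I ≈ (0.687500/2) × 26.796875 = 9.211426
Exact value: 8.994792
Error: 0.216634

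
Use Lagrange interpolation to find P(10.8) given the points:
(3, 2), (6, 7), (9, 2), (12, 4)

Lagrange interpolation formula:
P(x) = Σ yᵢ × Lᵢ(x)
where Lᵢ(x) = Π_{j≠i} (x - xⱼ)/(xᵢ - xⱼ)

L_0(10.8) = (10.8 - 6)/(3 - 6) × (10.8 - 9)/(3 - 9) × (10.8 - 12)/(3 - 12) = 0.064000
L_1(10.8) = (10.8 - 3)/(6 - 3) × (10.8 - 9)/(6 - 9) × (10.8 - 12)/(6 - 12) = -0.312000
L_2(10.8) = (10.8 - 3)/(9 - 3) × (10.8 - 6)/(9 - 6) × (10.8 - 12)/(9 - 12) = 0.832000
L_3(10.8) = (10.8 - 3)/(12 - 3) × (10.8 - 6)/(12 - 6) × (10.8 - 9)/(12 - 9) = 0.416000

P(10.8) = 2×L_0(10.8) + 7×L_1(10.8) + 2×L_2(10.8) + 4×L_3(10.8)
P(10.8) = 1.272000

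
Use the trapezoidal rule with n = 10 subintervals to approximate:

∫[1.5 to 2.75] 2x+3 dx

f(x) = 2x+3
a = 1.5, b = 2.75, n = 10
h = (b - a)/n = 0.125000

Trapezoidal rule: (h/2)[f(x₀) + 2f(x₁) + 2f(x₂) + ... + f(xₙ)]

x_0 = 1.5000, f(x_0) = 6.000000, coefficient = 1
x_1 = 1.6250, f(x_1) = 6.250000, coefficient = 2
x_2 = 1.7500, f(x_2) = 6.500000, coefficient = 2
x_3 = 1.8750, f(x_3) = 6.750000, coefficient = 2
x_4 = 2.0000, f(x_4) = 7.000000, coefficient = 2
x_5 = 2.1250, f(x_5) = 7.250000, coefficient = 2
x_6 = 2.2500, f(x_6) = 7.500000, coefficient = 2
x_7 = 2.3750, f(x_7) = 7.750000, coefficient = 2
x_8 = 2.5000, f(x_8) = 8.000000, coefficient = 2
x_9 = 2.6250, f(x_9) = 8.250000, coefficient = 2
x_10 = 2.7500, f(x_10) = 8.500000, coefficient = 1

I ≈ (0.125000/2) × 145.000000 = 9.062500
Exact value: 9.062500
Error: 0.000000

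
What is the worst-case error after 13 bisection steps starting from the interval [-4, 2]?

Bisection error bound: |error| ≤ (b-a)/2^n
|error| ≤ (2 - (-4))/2^13 = 6/2^13
|error| ≤ 0.0007324219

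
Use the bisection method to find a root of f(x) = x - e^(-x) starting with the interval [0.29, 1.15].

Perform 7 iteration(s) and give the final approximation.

f(x) = x - e^(-x)
Initial interval: [0.29, 1.15]

Iteration 1:
  c_1 = (0.290000 + 1.150000)/2 = 0.720000
  f(c_1) = f(0.720000) = 0.233248
  f(a) × f(c) < 0, new interval: [0.290000, 0.720000]
Iteration 2:
  c_2 = (0.290000 + 0.720000)/2 = 0.505000
  f(c_2) = f(0.505000) = -0.098506
  f(a) × f(c) ≥ 0, new interval: [0.505000, 0.720000]
Iteration 3:
  c_3 = (0.505000 + 0.720000)/2 = 0.612500
  f(c_3) = f(0.612500) = 0.070506
  f(a) × f(c) < 0, new interval: [0.505000, 0.612500]
Iteration 4:
  c_4 = (0.505000 + 0.612500)/2 = 0.558750
  f(c_4) = f(0.558750) = -0.013174
  f(a) × f(c) ≥ 0, new interval: [0.558750, 0.612500]
Iteration 5:
  c_5 = (0.558750 + 0.612500)/2 = 0.585625
  f(c_5) = f(0.585625) = 0.028867
  f(a) × f(c) < 0, new interval: [0.558750, 0.585625]
Iteration 6:
  c_6 = (0.558750 + 0.585625)/2 = 0.572188
  f(c_6) = f(0.572188) = 0.007898
  f(a) × f(c) < 0, new interval: [0.558750, 0.572188]
Iteration 7:
  c_7 = (0.558750 + 0.572188)/2 = 0.565469
  f(c_7) = f(0.565469) = -0.002625
  f(a) × f(c) ≥ 0, new interval: [0.565469, 0.572188]

After 7 iteration(s), the approximation is c_7 = 0.565469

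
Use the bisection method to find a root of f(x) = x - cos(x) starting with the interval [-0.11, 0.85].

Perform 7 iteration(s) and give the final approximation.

f(x) = x - cos(x)
Initial interval: [-0.11, 0.85]

Iteration 1:
  c_1 = (-0.110000 + 0.850000)/2 = 0.370000
  f(c_1) = f(0.370000) = -0.562327
  f(a) × f(c) ≥ 0, new interval: [0.370000, 0.850000]
Iteration 2:
  c_2 = (0.370000 + 0.850000)/2 = 0.610000
  f(c_2) = f(0.610000) = -0.209648
  f(a) × f(c) ≥ 0, new interval: [0.610000, 0.850000]
Iteration 3:
  c_3 = (0.610000 + 0.850000)/2 = 0.730000
  f(c_3) = f(0.730000) = -0.015174
  f(a) × f(c) ≥ 0, new interval: [0.730000, 0.850000]
Iteration 4:
  c_4 = (0.730000 + 0.850000)/2 = 0.790000
  f(c_4) = f(0.790000) = 0.086155
  f(a) × f(c) < 0, new interval: [0.730000, 0.790000]
Iteration 5:
  c_5 = (0.730000 + 0.790000)/2 = 0.760000
  f(c_5) = f(0.760000) = 0.035164
  f(a) × f(c) < 0, new interval: [0.730000, 0.760000]
Iteration 6:
  c_6 = (0.730000 + 0.760000)/2 = 0.745000
  f(c_6) = f(0.745000) = 0.009912
  f(a) × f(c) < 0, new interval: [0.730000, 0.745000]
Iteration 7:
  c_7 = (0.730000 + 0.745000)/2 = 0.737500
  f(c_7) = f(0.737500) = -0.002652
  f(a) × f(c) ≥ 0, new interval: [0.737500, 0.745000]

After 7 iteration(s), the approximation is c_7 = 0.737500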